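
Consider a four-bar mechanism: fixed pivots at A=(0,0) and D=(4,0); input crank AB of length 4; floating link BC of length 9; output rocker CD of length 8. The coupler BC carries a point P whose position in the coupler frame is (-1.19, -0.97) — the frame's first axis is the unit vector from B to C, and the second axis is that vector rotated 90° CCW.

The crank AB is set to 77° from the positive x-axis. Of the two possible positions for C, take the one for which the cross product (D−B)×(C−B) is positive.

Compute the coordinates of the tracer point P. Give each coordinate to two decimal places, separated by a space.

A=(0,0), D=(4.00,0)
B = A + 4.00·(cos77°, sin77°) = (0.8998, 3.8975)
|BD| = 4.9801
circle(B,9.00) ∩ circle(D,8.00): a=4.1968, h=7.9616
  candidates: C₊=(9.7432,5.5692) cross=39.650; C₋=(-2.7184,-4.3432) cross=-39.650
  mode + wants cross > 0 → take C=(9.7432,5.5692) (cross=39.650)
ex = (C−B)/|BC| = (0.9826,0.1857); ey = (-0.1857,0.9826)
P = B + -1.19·ex + -0.97·ey = (-0.0893,2.7233)

-0.09 2.72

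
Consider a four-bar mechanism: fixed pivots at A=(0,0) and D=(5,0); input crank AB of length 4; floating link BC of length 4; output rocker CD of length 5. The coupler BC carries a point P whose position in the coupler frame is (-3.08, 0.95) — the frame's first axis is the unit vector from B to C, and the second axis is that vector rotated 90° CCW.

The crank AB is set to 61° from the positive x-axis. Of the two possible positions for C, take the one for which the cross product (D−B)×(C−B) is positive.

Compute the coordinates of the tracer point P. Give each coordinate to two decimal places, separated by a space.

A=(0,0), D=(5.00,0)
B = A + 4.00·(cos61°, sin61°) = (1.9392, 3.4985)
|BD| = 4.6484
circle(B,4.00) ∩ circle(D,5.00): a=1.3561, h=3.7631
  candidates: C₊=(5.6644,4.9557) cross=17.492; C₋=(-0.0000,-0.0000) cross=-17.492
  mode + wants cross > 0 → take C=(5.6644,4.9557) (cross=17.492)
ex = (C−B)/|BC| = (0.9313,0.3643); ey = (-0.3643,0.9313)
P = B + -3.08·ex + 0.95·ey = (-1.2752,3.2612)

-1.28 3.26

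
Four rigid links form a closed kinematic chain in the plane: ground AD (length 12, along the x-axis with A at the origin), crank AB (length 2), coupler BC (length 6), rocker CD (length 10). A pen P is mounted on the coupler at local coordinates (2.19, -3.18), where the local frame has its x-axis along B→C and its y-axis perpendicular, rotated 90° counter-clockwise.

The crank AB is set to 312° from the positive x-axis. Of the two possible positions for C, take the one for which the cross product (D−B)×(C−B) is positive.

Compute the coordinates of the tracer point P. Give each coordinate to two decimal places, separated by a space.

A=(0,0), D=(12.00,0)
B = A + 2.00·(cos312°, sin312°) = (1.3383, -1.4863)
|BD| = 10.7648
circle(B,6.00) ∩ circle(D,10.00): a=2.4098, h=5.4948
  candidates: C₊=(2.9663,4.2886) cross=59.151; C₋=(4.4836,-6.5958) cross=-59.151
  mode + wants cross > 0 → take C=(2.9663,4.2886) (cross=59.151)
ex = (C−B)/|BC| = (0.2713,0.9625); ey = (-0.9625,0.2713)
P = B + 2.19·ex + -3.18·ey = (4.9932,-0.2413)

4.99 -0.24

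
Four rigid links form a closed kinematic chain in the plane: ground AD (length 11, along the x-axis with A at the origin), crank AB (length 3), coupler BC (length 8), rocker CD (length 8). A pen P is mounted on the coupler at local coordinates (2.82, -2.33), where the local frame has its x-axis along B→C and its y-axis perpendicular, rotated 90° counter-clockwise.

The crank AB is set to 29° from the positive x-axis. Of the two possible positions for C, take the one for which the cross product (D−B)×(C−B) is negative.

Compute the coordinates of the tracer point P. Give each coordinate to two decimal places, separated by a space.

A=(0,0), D=(11.00,0)
B = A + 3.00·(cos29°, sin29°) = (2.6239, 1.4544)
|BD| = 8.5015
circle(B,8.00) ∩ circle(D,8.00): a=4.2507, h=6.7773
  candidates: C₊=(7.9714,7.4046) cross=57.617; C₋=(5.6525,-5.9501) cross=-57.617
  mode - wants cross < 0 → take C=(5.6525,-5.9501) (cross=-57.617)
ex = (C−B)/|BC| = (0.3786,-0.9256); ey = (0.9256,0.3786)
P = B + 2.82·ex + -2.33·ey = (1.5349,-2.0378)

1.53 -2.04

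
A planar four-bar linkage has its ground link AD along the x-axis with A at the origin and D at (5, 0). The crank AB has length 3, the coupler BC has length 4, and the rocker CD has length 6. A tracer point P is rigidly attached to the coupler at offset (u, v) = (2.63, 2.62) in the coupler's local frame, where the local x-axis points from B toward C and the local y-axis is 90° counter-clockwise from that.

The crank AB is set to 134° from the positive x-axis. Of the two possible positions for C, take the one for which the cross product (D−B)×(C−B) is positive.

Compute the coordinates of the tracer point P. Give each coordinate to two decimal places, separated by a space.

-1.56 5.83

A=(0,0), D=(5.00,0)
B = A + 3.00·(cos134°, sin134°) = (-2.0840, 2.1580)
|BD| = 7.4054
circle(B,4.00) ∩ circle(D,6.00): a=2.3523, h=3.2352
  candidates: C₊=(1.1090,4.5673) cross=23.958; C₋=(-0.7765,-1.6223) cross=-23.958
  mode + wants cross > 0 → take C=(1.1090,4.5673) (cross=23.958)
ex = (C−B)/|BC| = (0.7983,0.6023); ey = (-0.6023,0.7983)
P = B + 2.63·ex + 2.62·ey = (-1.5627,5.8336)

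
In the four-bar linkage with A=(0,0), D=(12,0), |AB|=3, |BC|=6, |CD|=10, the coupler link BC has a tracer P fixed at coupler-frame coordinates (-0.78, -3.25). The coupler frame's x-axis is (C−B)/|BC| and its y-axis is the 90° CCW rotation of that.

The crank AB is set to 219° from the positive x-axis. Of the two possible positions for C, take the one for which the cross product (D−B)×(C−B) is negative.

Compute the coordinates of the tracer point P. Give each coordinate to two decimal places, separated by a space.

A=(0,0), D=(12.00,0)
B = A + 3.00·(cos219°, sin219°) = (-2.3314, -1.8880)
|BD| = 14.4553
circle(B,6.00) ∩ circle(D,10.00): a=5.0139, h=3.2956
  candidates: C₊=(2.2091,2.0342) cross=47.638; C₋=(3.0699,-4.5005) cross=-47.638
  mode - wants cross < 0 → take C=(3.0699,-4.5005) (cross=-47.638)
ex = (C−B)/|BC| = (0.9002,-0.4354); ey = (0.4354,0.9002)
P = B + -0.78·ex + -3.25·ey = (-4.4487,-4.4741)

-4.45 -4.47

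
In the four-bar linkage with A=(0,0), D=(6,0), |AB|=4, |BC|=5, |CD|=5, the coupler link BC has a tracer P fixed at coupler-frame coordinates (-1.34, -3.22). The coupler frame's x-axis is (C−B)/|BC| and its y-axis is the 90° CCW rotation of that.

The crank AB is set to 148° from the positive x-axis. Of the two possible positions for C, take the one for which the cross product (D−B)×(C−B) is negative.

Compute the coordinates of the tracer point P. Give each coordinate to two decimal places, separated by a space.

A=(0,0), D=(6.00,0)
B = A + 4.00·(cos148°, sin148°) = (-3.3922, 2.1197)
|BD| = 9.6284
circle(B,5.00) ∩ circle(D,5.00): a=4.8142, h=1.3503
  candidates: C₊=(1.6012,2.3771) cross=13.002; C₋=(1.0066,-0.2574) cross=-13.002
  mode - wants cross < 0 → take C=(1.0066,-0.2574) (cross=-13.002)
ex = (C−B)/|BC| = (0.8798,-0.4754); ey = (0.4754,0.8798)
P = B + -1.34·ex + -3.22·ey = (-6.1019,-0.0761)

-6.10 -0.08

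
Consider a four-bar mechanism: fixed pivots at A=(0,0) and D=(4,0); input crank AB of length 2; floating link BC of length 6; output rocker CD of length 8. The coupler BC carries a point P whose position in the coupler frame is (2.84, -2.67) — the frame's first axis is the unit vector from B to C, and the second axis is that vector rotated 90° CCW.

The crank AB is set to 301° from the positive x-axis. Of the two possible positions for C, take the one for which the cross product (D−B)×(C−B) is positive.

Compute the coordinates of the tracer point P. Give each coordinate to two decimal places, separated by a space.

0.35 2.12

A=(0,0), D=(4.00,0)
B = A + 2.00·(cos301°, sin301°) = (1.0301, -1.7143)
|BD| = 3.4292
circle(B,6.00) ∩ circle(D,8.00): a=-2.3680, h=5.5130
  candidates: C₊=(-3.7768,1.8765) cross=18.905; C₋=(1.7353,-7.6727) cross=-18.905
  mode + wants cross > 0 → take C=(-3.7768,1.8765) (cross=18.905)
ex = (C−B)/|BC| = (-0.8011,0.5985); ey = (-0.5985,-0.8011)
P = B + 2.84·ex + -2.67·ey = (0.3527,2.1244)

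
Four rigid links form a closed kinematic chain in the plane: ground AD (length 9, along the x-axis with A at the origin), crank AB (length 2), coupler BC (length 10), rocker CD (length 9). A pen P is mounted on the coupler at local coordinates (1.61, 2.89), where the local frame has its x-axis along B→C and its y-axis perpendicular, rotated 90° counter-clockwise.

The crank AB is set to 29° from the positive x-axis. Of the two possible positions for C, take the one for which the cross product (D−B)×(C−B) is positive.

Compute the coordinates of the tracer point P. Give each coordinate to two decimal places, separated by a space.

0.43 4.00

A=(0,0), D=(9.00,0)
B = A + 2.00·(cos29°, sin29°) = (1.7492, 0.9696)
|BD| = 7.3153
circle(B,10.00) ∩ circle(D,9.00): a=4.9563, h=8.6853
  candidates: C₊=(7.8130,8.9214) cross=63.536; C₋=(5.5106,-8.2960) cross=-63.536
  mode + wants cross > 0 → take C=(7.8130,8.9214) (cross=63.536)
ex = (C−B)/|BC| = (0.6064,0.7952); ey = (-0.7952,0.6064)
P = B + 1.61·ex + 2.89·ey = (0.4274,4.0023)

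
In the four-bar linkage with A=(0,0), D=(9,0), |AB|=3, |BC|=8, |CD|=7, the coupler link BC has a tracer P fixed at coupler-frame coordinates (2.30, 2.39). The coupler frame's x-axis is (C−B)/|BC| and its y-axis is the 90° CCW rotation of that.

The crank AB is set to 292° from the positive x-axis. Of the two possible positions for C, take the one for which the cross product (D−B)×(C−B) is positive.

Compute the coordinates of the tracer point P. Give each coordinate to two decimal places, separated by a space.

A=(0,0), D=(9.00,0)
B = A + 3.00·(cos292°, sin292°) = (1.1238, -2.7816)
|BD| = 8.3529
circle(B,8.00) ∩ circle(D,7.00): a=5.0743, h=6.1847
  candidates: C₊=(3.8490,4.7400) cross=51.661; C₋=(7.9681,-6.9235) cross=-51.661
  mode + wants cross > 0 → take C=(3.8490,4.7400) (cross=51.661)
ex = (C−B)/|BC| = (0.3406,0.9402); ey = (-0.9402,0.3406)
P = B + 2.30·ex + 2.39·ey = (-0.3397,0.1950)

-0.34 0.20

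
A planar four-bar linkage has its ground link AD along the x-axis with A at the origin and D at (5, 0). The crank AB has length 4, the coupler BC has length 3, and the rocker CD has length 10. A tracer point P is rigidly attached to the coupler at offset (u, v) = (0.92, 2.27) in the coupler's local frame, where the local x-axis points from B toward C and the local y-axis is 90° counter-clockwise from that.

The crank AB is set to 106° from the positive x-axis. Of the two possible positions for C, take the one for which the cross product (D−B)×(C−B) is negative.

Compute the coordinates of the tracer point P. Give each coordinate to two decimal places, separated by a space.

A=(0,0), D=(5.00,0)
B = A + 4.00·(cos106°, sin106°) = (-1.1025, 3.8450)
|BD| = 7.2129
circle(B,3.00) ∩ circle(D,10.00): a=-2.7017, h=1.3041
  candidates: C₊=(-2.6932,6.3886) cross=9.406; C₋=(-4.0836,4.1820) cross=-9.406
  mode - wants cross < 0 → take C=(-4.0836,4.1820) (cross=-9.406)
ex = (C−B)/|BC| = (-0.9937,0.1123); ey = (-0.1123,-0.9937)
P = B + 0.92·ex + 2.27·ey = (-2.2717,1.6927)

-2.27 1.69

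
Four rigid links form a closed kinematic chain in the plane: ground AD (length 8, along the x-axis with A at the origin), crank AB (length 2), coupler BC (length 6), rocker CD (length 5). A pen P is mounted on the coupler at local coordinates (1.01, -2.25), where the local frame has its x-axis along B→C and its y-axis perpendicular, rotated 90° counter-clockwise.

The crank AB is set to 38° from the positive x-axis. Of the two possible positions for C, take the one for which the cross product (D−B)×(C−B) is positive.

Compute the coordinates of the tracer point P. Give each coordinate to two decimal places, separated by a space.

3.71 0.00

A=(0,0), D=(8.00,0)
B = A + 2.00·(cos38°, sin38°) = (1.5760, 1.2313)
|BD| = 6.5409
circle(B,6.00) ∩ circle(D,5.00): a=4.1113, h=4.3700
  candidates: C₊=(6.4365,4.7493) cross=28.584; C₋=(4.7912,-3.8345) cross=-28.584
  mode + wants cross > 0 → take C=(6.4365,4.7493) (cross=28.584)
ex = (C−B)/|BC| = (0.8101,0.5863); ey = (-0.5863,0.8101)
P = B + 1.01·ex + -2.25·ey = (3.7134,0.0008)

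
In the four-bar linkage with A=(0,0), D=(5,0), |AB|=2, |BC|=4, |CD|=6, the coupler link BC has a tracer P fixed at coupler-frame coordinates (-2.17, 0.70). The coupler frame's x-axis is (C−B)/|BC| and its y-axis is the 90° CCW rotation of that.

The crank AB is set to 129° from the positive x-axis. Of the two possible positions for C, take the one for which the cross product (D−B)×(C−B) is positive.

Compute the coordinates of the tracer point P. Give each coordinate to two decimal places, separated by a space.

-3.16 0.30

A=(0,0), D=(5.00,0)
B = A + 2.00·(cos129°, sin129°) = (-1.2586, 1.5543)
|BD| = 6.4488
circle(B,4.00) ∩ circle(D,6.00): a=1.6737, h=3.6330
  candidates: C₊=(1.2413,4.6768) cross=23.428; C₋=(-0.5099,-2.3750) cross=-23.428
  mode + wants cross > 0 → take C=(1.2413,4.6768) (cross=23.428)
ex = (C−B)/|BC| = (0.6250,0.7806); ey = (-0.7806,0.6250)
P = B + -2.17·ex + 0.70·ey = (-3.1613,0.2978)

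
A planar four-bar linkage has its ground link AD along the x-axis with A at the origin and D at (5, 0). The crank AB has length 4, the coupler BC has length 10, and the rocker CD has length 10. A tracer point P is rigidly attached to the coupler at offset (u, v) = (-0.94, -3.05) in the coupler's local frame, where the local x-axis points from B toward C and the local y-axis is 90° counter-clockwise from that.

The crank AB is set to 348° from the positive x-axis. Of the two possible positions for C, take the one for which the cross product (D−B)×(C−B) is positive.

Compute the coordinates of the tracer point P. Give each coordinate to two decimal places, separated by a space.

6.98 0.07

A=(0,0), D=(5.00,0)
B = A + 4.00·(cos348°, sin348°) = (3.9126, -0.8316)
|BD| = 1.3690
circle(B,10.00) ∩ circle(D,10.00): a=0.6845, h=9.9765
  candidates: C₊=(-1.6044,7.5088) cross=13.658; C₋=(10.5170,-8.3404) cross=-13.658
  mode + wants cross > 0 → take C=(-1.6044,7.5088) (cross=13.658)
ex = (C−B)/|BC| = (-0.5517,0.8340); ey = (-0.8340,-0.5517)
P = B + -0.94·ex + -3.05·ey = (6.9750,0.0670)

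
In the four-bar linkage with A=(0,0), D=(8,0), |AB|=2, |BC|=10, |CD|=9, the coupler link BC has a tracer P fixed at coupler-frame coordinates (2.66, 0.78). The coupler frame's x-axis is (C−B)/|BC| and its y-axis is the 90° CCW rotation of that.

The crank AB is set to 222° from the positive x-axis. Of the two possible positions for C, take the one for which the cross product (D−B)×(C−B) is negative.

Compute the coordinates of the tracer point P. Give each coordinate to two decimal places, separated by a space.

0.91 -2.74

A=(0,0), D=(8.00,0)
B = A + 2.00·(cos222°, sin222°) = (-1.4863, -1.3383)
|BD| = 9.5802
circle(B,10.00) ∩ circle(D,9.00): a=5.7817, h=8.1591
  candidates: C₊=(3.0990,7.5485) cross=78.166; C₋=(5.3785,-8.6097) cross=-78.166
  mode - wants cross < 0 → take C=(5.3785,-8.6097) (cross=-78.166)
ex = (C−B)/|BC| = (0.6865,-0.7271); ey = (0.7271,0.6865)
P = B + 2.66·ex + 0.78·ey = (0.9069,-2.7370)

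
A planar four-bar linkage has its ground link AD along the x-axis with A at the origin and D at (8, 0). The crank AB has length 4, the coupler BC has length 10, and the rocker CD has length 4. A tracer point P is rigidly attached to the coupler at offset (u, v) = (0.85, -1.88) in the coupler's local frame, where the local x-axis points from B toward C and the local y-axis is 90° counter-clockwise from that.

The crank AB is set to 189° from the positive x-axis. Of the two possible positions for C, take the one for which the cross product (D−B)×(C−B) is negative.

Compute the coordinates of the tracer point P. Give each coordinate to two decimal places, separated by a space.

A=(0,0), D=(8.00,0)
B = A + 4.00·(cos189°, sin189°) = (-3.9508, -0.6257)
|BD| = 11.9671
circle(B,10.00) ∩ circle(D,4.00): a=9.4932, h=3.1432
  candidates: C₊=(5.3651,3.0095) cross=37.615; C₋=(5.6938,-3.2682) cross=-37.615
  mode - wants cross < 0 → take C=(5.6938,-3.2682) (cross=-37.615)
ex = (C−B)/|BC| = (0.9645,-0.2643); ey = (0.2643,0.9645)
P = B + 0.85·ex + -1.88·ey = (-3.6278,-2.6635)

-3.63 -2.66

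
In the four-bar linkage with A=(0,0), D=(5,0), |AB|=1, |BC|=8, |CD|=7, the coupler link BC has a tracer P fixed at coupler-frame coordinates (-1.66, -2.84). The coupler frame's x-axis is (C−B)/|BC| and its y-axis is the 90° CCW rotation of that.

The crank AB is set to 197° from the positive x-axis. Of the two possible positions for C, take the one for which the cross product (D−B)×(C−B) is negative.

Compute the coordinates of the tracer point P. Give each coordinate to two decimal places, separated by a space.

A=(0,0), D=(5.00,0)
B = A + 1.00·(cos197°, sin197°) = (-0.9563, -0.2924)
|BD| = 5.9635
circle(B,8.00) ∩ circle(D,7.00): a=4.2394, h=6.7844
  candidates: C₊=(2.9454,6.6917) cross=40.458; C₋=(3.6106,-6.8607) cross=-40.458
  mode - wants cross < 0 → take C=(3.6106,-6.8607) (cross=-40.458)
ex = (C−B)/|BC| = (0.5709,-0.8210); ey = (0.8210,0.5709)
P = B + -1.66·ex + -2.84·ey = (-4.2357,-0.5507)

-4.24 -0.55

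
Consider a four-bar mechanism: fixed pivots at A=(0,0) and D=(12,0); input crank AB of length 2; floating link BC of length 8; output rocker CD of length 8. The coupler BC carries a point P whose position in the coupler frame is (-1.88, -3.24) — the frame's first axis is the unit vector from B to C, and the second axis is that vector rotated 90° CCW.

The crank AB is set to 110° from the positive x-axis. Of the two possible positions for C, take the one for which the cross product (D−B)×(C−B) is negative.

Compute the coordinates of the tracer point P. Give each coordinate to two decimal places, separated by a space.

A=(0,0), D=(12.00,0)
B = A + 2.00·(cos110°, sin110°) = (-0.6840, 1.8794)
|BD| = 12.8225
circle(B,8.00) ∩ circle(D,8.00): a=6.4113, h=4.7850
  candidates: C₊=(6.3593,5.6730) cross=61.355; C₋=(4.9567,-3.7936) cross=-61.355
  mode - wants cross < 0 → take C=(4.9567,-3.7936) (cross=-61.355)
ex = (C−B)/|BC| = (0.7051,-0.7091); ey = (0.7091,0.7051)
P = B + -1.88·ex + -3.24·ey = (-4.3072,0.9281)

-4.31 0.93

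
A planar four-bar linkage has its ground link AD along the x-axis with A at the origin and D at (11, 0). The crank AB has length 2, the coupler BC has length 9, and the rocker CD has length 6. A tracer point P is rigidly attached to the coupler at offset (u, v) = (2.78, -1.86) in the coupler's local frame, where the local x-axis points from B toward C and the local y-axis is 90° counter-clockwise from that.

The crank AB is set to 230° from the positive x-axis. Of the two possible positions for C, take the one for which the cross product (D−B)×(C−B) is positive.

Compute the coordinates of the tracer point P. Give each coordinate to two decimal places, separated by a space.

A=(0,0), D=(11.00,0)
B = A + 2.00·(cos230°, sin230°) = (-1.2856, -1.5321)
|BD| = 12.3807
circle(B,9.00) ∩ circle(D,6.00): a=8.0077, h=4.1081
  candidates: C₊=(6.1522,3.5354) cross=50.862; C₋=(7.1690,-4.6177) cross=-50.862
  mode + wants cross > 0 → take C=(6.1522,3.5354) (cross=50.862)
ex = (C−B)/|BC| = (0.8264,0.5631); ey = (-0.5631,0.8264)
P = B + 2.78·ex + -1.86·ey = (2.0592,-1.5039)

2.06 -1.50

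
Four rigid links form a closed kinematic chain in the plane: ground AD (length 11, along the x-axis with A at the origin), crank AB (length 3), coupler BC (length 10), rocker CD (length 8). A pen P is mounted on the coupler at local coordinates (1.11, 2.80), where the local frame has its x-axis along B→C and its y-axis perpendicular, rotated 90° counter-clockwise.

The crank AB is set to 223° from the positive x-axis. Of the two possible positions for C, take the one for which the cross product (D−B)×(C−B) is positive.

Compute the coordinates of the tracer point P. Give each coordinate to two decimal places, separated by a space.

-3.41 0.71

A=(0,0), D=(11.00,0)
B = A + 3.00·(cos223°, sin223°) = (-2.1941, -2.0460)
|BD| = 13.3518
circle(B,10.00) ∩ circle(D,8.00): a=8.0240, h=5.9678
  candidates: C₊=(4.8207,5.0810) cross=79.681; C₋=(6.6497,-6.7138) cross=-79.681
  mode + wants cross > 0 → take C=(4.8207,5.0810) (cross=79.681)
ex = (C−B)/|BC| = (0.7015,0.7127); ey = (-0.7127,0.7015)
P = B + 1.11·ex + 2.80·ey = (-3.4110,0.7092)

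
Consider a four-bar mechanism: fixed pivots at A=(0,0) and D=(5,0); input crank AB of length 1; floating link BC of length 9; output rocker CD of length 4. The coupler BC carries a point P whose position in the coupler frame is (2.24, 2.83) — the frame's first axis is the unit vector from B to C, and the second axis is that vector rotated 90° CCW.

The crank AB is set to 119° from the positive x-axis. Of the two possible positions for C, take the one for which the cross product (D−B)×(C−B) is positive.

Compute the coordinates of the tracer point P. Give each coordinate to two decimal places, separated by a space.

1.37 3.97

A=(0,0), D=(5.00,0)
B = A + 1.00·(cos119°, sin119°) = (-0.4848, 0.8746)
|BD| = 5.5541
circle(B,9.00) ∩ circle(D,4.00): a=8.6286, h=2.5588
  candidates: C₊=(8.4391,2.0428) cross=14.212; C₋=(7.6332,-3.0111) cross=-14.212
  mode + wants cross > 0 → take C=(8.4391,2.0428) (cross=14.212)
ex = (C−B)/|BC| = (0.9915,0.1298); ey = (-0.1298,0.9915)
P = B + 2.24·ex + 2.83·ey = (1.3689,3.9714)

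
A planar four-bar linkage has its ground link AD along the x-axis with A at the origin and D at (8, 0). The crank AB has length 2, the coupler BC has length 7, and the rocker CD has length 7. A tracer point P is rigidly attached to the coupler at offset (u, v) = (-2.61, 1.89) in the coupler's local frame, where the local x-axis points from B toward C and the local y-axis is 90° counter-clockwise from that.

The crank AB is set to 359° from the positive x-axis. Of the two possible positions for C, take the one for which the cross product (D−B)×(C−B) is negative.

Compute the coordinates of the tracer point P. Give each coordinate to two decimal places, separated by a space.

A=(0,0), D=(8.00,0)
B = A + 2.00·(cos359°, sin359°) = (1.9997, -0.0349)
|BD| = 6.0004
circle(B,7.00) ∩ circle(D,7.00): a=3.0002, h=6.3245
  candidates: C₊=(4.9631,6.3069) cross=37.949; C₋=(5.0366,-6.3418) cross=-37.949
  mode - wants cross < 0 → take C=(5.0366,-6.3418) (cross=-37.949)
ex = (C−B)/|BC| = (0.4338,-0.9010); ey = (0.9010,0.4338)
P = B + -2.61·ex + 1.89·ey = (2.5702,3.1366)

2.57 3.14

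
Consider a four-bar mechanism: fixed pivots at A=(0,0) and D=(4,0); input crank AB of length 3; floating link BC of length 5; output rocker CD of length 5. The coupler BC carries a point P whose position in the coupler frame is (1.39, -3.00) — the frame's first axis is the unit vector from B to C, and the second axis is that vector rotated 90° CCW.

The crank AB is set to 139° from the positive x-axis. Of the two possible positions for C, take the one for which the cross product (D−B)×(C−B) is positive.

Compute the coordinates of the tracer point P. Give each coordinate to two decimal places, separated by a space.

A=(0,0), D=(4.00,0)
B = A + 3.00·(cos139°, sin139°) = (-2.2641, 1.9682)
|BD| = 6.5661
circle(B,5.00) ∩ circle(D,5.00): a=3.2830, h=3.7712
  candidates: C₊=(1.9983,4.5819) cross=24.762; C₋=(-0.2625,-2.6137) cross=-24.762
  mode + wants cross > 0 → take C=(1.9983,4.5819) (cross=24.762)
ex = (C−B)/|BC| = (0.8525,0.5227); ey = (-0.5227,0.8525)
P = B + 1.39·ex + -3.00·ey = (0.4890,0.1373)

0.49 0.14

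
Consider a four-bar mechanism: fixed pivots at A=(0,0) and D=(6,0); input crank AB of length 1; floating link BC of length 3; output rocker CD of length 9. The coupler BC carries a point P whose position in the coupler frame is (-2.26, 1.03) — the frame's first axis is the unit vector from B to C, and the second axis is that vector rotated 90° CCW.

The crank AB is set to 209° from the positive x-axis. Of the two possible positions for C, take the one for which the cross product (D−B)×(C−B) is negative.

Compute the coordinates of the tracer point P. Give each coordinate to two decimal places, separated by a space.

A=(0,0), D=(6.00,0)
B = A + 1.00·(cos209°, sin209°) = (-0.8746, -0.4848)
|BD| = 6.8917
circle(B,3.00) ∩ circle(D,9.00): a=-1.7778, h=2.4165
  candidates: C₊=(-2.8180,1.8006) cross=16.654; C₋=(-2.4781,-3.0204) cross=-16.654
  mode - wants cross < 0 → take C=(-2.4781,-3.0204) (cross=-16.654)
ex = (C−B)/|BC| = (-0.5345,-0.8452); ey = (0.8452,-0.5345)
P = B + -2.26·ex + 1.03·ey = (1.2038,0.8748)

1.20 0.87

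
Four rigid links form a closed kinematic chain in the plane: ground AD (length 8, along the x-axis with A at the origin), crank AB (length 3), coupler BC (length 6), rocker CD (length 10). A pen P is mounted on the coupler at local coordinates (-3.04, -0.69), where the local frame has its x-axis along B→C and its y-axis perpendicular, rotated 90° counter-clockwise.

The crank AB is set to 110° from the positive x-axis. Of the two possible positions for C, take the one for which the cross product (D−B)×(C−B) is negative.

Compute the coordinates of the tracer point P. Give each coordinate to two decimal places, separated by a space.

-1.48 5.90

A=(0,0), D=(8.00,0)
B = A + 3.00·(cos110°, sin110°) = (-1.0261, 2.8191)
|BD| = 9.4561
circle(B,6.00) ∩ circle(D,10.00): a=1.3440, h=5.8475
  candidates: C₊=(2.0001,8.0001) cross=55.295; C₋=(-1.4865,-3.1632) cross=-55.295
  mode - wants cross < 0 → take C=(-1.4865,-3.1632) (cross=-55.295)
ex = (C−B)/|BC| = (-0.0767,-0.9971); ey = (0.9971,-0.0767)
P = B + -3.04·ex + -0.69·ey = (-1.4807,5.9031)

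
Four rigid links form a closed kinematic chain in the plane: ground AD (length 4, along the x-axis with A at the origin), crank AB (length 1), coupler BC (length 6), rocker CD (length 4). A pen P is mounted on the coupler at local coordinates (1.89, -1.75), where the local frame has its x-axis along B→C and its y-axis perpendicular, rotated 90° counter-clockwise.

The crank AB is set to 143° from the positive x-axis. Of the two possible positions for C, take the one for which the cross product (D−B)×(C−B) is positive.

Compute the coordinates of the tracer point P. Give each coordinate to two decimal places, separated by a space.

A=(0,0), D=(4.00,0)
B = A + 1.00·(cos143°, sin143°) = (-0.7986, 0.6018)
|BD| = 4.8362
circle(B,6.00) ∩ circle(D,4.00): a=4.4858, h=3.9846
  candidates: C₊=(4.1482,3.9973) cross=19.271; C₋=(3.1565,-3.9101) cross=-19.271
  mode + wants cross > 0 → take C=(4.1482,3.9973) (cross=19.271)
ex = (C−B)/|BC| = (0.8245,0.5659); ey = (-0.5659,0.8245)
P = B + 1.89·ex + -1.75·ey = (1.7499,0.2286)

1.75 0.23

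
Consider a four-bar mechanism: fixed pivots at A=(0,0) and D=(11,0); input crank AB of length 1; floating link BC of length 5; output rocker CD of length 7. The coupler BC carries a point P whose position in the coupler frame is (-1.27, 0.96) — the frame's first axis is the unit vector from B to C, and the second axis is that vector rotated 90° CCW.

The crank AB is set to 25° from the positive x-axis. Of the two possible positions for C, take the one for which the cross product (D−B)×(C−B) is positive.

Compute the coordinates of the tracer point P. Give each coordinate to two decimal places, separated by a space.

-0.69 0.42

A=(0,0), D=(11.00,0)
B = A + 1.00·(cos25°, sin25°) = (0.9063, 0.4226)
|BD| = 10.1025
circle(B,5.00) ∩ circle(D,7.00): a=3.8634, h=3.1739
  candidates: C₊=(4.8991,3.4321) cross=32.065; C₋=(4.6336,-2.9101) cross=-32.065
  mode + wants cross > 0 → take C=(4.8991,3.4321) (cross=32.065)
ex = (C−B)/|BC| = (0.7986,0.6019); ey = (-0.6019,0.7986)
P = B + -1.27·ex + 0.96·ey = (-0.6857,0.4248)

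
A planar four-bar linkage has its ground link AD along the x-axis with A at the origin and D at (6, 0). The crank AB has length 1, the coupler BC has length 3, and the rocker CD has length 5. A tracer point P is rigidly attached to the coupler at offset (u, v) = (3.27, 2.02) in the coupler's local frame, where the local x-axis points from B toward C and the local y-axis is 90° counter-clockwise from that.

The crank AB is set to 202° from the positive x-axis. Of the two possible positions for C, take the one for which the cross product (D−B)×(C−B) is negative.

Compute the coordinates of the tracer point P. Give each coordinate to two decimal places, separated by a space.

2.90 -0.69

A=(0,0), D=(6.00,0)
B = A + 1.00·(cos202°, sin202°) = (-0.9272, -0.3746)
|BD| = 6.9373
circle(B,3.00) ∩ circle(D,5.00): a=2.3155, h=1.9075
  candidates: C₊=(1.2819,1.6552) cross=13.233; C₋=(1.4879,-2.1543) cross=-13.233
  mode - wants cross < 0 → take C=(1.4879,-2.1543) (cross=-13.233)
ex = (C−B)/|BC| = (0.8050,-0.5932); ey = (0.5932,0.8050)
P = B + 3.27·ex + 2.02·ey = (2.9036,-0.6883)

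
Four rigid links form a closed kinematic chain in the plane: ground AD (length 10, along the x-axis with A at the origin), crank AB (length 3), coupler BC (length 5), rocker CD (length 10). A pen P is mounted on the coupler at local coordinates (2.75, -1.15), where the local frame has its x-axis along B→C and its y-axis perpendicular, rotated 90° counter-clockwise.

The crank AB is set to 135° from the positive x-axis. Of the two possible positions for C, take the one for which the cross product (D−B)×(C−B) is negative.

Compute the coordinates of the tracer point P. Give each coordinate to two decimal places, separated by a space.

A=(0,0), D=(10.00,0)
B = A + 3.00·(cos135°, sin135°) = (-2.1213, 2.1213)
|BD| = 12.3055
circle(B,5.00) ∩ circle(D,10.00): a=3.1054, h=3.9188
  candidates: C₊=(1.6131,5.4461) cross=48.223; C₋=(0.2620,-2.2741) cross=-48.223
  mode - wants cross < 0 → take C=(0.2620,-2.2741) (cross=-48.223)
ex = (C−B)/|BC| = (0.4767,-0.8791); ey = (0.8791,0.4767)
P = B + 2.75·ex + -1.15·ey = (-1.8214,-0.8443)

-1.82 -0.84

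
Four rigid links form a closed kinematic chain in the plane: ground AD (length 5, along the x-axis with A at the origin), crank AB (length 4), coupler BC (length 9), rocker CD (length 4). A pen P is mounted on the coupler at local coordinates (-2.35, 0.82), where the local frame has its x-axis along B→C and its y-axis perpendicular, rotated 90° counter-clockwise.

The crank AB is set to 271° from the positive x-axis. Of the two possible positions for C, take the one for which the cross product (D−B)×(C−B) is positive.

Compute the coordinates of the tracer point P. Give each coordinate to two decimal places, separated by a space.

A=(0,0), D=(5.00,0)
B = A + 4.00·(cos271°, sin271°) = (0.0698, -3.9994)
|BD| = 6.3484
circle(B,9.00) ∩ circle(D,4.00): a=8.2936, h=3.4952
  candidates: C₊=(4.3088,3.9398) cross=22.189; C₋=(8.7126,-1.4889) cross=-22.189
  mode + wants cross > 0 → take C=(4.3088,3.9398) (cross=22.189)
ex = (C−B)/|BC| = (0.4710,0.8821); ey = (-0.8821,0.4710)
P = B + -2.35·ex + 0.82·ey = (-1.7604,-5.6862)

-1.76 -5.69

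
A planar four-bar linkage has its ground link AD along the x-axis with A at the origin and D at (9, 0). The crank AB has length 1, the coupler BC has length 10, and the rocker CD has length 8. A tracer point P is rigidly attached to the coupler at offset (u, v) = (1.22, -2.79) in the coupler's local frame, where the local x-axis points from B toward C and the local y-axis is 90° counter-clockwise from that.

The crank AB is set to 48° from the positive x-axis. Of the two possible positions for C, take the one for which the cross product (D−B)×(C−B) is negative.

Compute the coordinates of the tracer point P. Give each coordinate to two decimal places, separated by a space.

-0.95 -1.83

A=(0,0), D=(9.00,0)
B = A + 1.00·(cos48°, sin48°) = (0.6691, 0.7431)
|BD| = 8.3639
circle(B,10.00) ∩ circle(D,8.00): a=6.3341, h=7.7382
  candidates: C₊=(7.6657,7.8879) cross=64.722; C₋=(6.2906,-7.5272) cross=-64.722
  mode - wants cross < 0 → take C=(6.2906,-7.5272) (cross=-64.722)
ex = (C−B)/|BC| = (0.5621,-0.8270); ey = (0.8270,0.5621)
P = B + 1.22·ex + -2.79·ey = (-0.9525,-1.8342)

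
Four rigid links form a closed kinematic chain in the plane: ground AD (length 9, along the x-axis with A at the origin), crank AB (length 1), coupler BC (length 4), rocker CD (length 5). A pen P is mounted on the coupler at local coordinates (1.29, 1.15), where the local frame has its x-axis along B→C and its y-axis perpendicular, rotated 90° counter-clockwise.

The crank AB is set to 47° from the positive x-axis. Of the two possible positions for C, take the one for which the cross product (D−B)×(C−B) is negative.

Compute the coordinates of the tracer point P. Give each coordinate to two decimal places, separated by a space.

A=(0,0), D=(9.00,0)
B = A + 1.00·(cos47°, sin47°) = (0.6820, 0.7314)
|BD| = 8.3501
circle(B,4.00) ∩ circle(D,5.00): a=3.6361, h=1.6669
  candidates: C₊=(4.4502,2.0734) cross=13.919; C₋=(4.1582,-1.2476) cross=-13.919
  mode - wants cross < 0 → take C=(4.1582,-1.2476) (cross=-13.919)
ex = (C−B)/|BC| = (0.8690,-0.4947); ey = (0.4947,0.8690)
P = B + 1.29·ex + 1.15·ey = (2.3720,1.0925)

2.37 1.09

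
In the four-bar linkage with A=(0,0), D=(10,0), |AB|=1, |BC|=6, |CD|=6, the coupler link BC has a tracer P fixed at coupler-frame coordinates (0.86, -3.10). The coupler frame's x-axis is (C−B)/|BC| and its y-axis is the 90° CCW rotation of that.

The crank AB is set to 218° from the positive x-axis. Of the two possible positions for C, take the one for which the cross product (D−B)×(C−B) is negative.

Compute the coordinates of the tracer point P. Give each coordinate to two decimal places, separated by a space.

-1.18 -3.81

A=(0,0), D=(10.00,0)
B = A + 1.00·(cos218°, sin218°) = (-0.7880, -0.6157)
|BD| = 10.8056
circle(B,6.00) ∩ circle(D,6.00): a=5.4028, h=2.6096
  candidates: C₊=(4.4573,2.2975) cross=28.198; C₋=(4.7547,-2.9132) cross=-28.198
  mode - wants cross < 0 → take C=(4.7547,-2.9132) (cross=-28.198)
ex = (C−B)/|BC| = (0.9238,-0.3829); ey = (0.3829,0.9238)
P = B + 0.86·ex + -3.10·ey = (-1.1806,-3.8087)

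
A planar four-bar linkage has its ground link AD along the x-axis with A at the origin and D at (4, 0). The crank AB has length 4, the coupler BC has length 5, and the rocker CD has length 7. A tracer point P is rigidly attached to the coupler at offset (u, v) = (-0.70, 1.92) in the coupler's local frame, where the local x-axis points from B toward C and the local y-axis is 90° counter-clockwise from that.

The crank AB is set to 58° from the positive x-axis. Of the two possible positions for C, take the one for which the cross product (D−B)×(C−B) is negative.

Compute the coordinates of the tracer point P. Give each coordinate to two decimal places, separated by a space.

A=(0,0), D=(4.00,0)
B = A + 4.00·(cos58°, sin58°) = (2.1197, 3.3922)
|BD| = 3.8785
circle(B,5.00) ∩ circle(D,7.00): a=-1.1548, h=4.8648
  candidates: C₊=(5.8147,6.7607) cross=18.868; C₋=(-2.6950,2.0437) cross=-18.868
  mode - wants cross < 0 → take C=(-2.6950,2.0437) (cross=-18.868)
ex = (C−B)/|BC| = (-0.9629,-0.2697); ey = (0.2697,-0.9629)
P = B + -0.70·ex + 1.92·ey = (3.3116,1.7321)

3.31 1.73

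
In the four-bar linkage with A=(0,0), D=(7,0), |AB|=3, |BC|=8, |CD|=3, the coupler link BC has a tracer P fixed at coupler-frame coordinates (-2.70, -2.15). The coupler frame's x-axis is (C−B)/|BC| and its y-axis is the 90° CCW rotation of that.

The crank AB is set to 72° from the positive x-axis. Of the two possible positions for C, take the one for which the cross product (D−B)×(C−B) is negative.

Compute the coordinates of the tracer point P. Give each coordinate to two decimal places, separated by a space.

A=(0,0), D=(7.00,0)
B = A + 3.00·(cos72°, sin72°) = (0.9271, 2.8532)
|BD| = 6.7098
circle(B,8.00) ∩ circle(D,3.00): a=7.4534, h=2.9064
  candidates: C₊=(8.9089,2.3143) cross=19.501; C₋=(6.4372,-2.9467) cross=-19.501
  mode - wants cross < 0 → take C=(6.4372,-2.9467) (cross=-19.501)
ex = (C−B)/|BC| = (0.6888,-0.7250); ey = (0.7250,0.6888)
P = B + -2.70·ex + -2.15·ey = (-2.4913,3.3298)

-2.49 3.33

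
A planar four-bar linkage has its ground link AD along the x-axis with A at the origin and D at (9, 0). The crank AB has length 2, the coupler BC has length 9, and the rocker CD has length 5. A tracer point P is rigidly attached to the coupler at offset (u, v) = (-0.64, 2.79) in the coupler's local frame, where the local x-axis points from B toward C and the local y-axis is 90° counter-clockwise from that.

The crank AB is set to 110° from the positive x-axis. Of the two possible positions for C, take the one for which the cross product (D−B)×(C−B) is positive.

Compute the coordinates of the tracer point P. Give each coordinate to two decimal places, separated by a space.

A=(0,0), D=(9.00,0)
B = A + 2.00·(cos110°, sin110°) = (-0.6840, 1.8794)
|BD| = 9.8647
circle(B,9.00) ∩ circle(D,5.00): a=7.7708, h=4.5404
  candidates: C₊=(7.8094,4.8562) cross=44.790; C₋=(6.0794,-4.0583) cross=-44.790
  mode + wants cross > 0 → take C=(7.8094,4.8562) (cross=44.790)
ex = (C−B)/|BC| = (0.9437,0.3308); ey = (-0.3308,0.9437)
P = B + -0.64·ex + 2.79·ey = (-2.2108,4.3007)

-2.21 4.30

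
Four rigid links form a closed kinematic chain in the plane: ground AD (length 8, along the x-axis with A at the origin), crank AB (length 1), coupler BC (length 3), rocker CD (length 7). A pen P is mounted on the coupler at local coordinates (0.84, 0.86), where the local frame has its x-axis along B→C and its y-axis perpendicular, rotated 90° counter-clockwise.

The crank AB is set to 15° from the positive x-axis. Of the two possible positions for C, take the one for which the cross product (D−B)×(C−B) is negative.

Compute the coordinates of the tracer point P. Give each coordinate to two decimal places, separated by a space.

1.97 -0.40

A=(0,0), D=(8.00,0)
B = A + 1.00·(cos15°, sin15°) = (0.9659, 0.2588)
|BD| = 7.0388
circle(B,3.00) ∩ circle(D,7.00): a=0.6780, h=2.9224
  candidates: C₊=(1.7510,3.1543) cross=20.570; C₋=(1.5360,-2.6865) cross=-20.570
  mode - wants cross < 0 → take C=(1.5360,-2.6865) (cross=-20.570)
ex = (C−B)/|BC| = (0.1900,-0.9818); ey = (0.9818,0.1900)
P = B + 0.84·ex + 0.86·ey = (1.9699,-0.4024)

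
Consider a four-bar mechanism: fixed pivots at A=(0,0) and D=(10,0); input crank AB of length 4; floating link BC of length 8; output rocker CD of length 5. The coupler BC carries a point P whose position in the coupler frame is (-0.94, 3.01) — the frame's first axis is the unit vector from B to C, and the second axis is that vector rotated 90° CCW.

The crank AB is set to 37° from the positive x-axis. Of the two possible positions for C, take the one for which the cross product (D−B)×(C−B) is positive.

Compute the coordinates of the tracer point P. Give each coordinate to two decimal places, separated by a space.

A=(0,0), D=(10.00,0)
B = A + 4.00·(cos37°, sin37°) = (3.1945, 2.4073)
|BD| = 7.2187
circle(B,8.00) ∩ circle(D,5.00): a=6.3107, h=4.9169
  candidates: C₊=(10.7836,4.9382) cross=35.493; C₋=(7.5043,-4.3326) cross=-35.493
  mode + wants cross > 0 → take C=(10.7836,4.9382) (cross=35.493)
ex = (C−B)/|BC| = (0.9486,0.3164); ey = (-0.3164,0.9486)
P = B + -0.94·ex + 3.01·ey = (1.3506,4.9653)

1.35 4.97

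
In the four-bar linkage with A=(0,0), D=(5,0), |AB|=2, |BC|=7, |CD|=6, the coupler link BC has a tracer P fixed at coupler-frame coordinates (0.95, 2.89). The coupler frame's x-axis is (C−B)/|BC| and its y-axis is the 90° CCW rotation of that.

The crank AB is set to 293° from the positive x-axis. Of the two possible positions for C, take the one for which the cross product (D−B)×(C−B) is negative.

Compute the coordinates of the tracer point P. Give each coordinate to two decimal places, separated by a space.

A=(0,0), D=(5.00,0)
B = A + 2.00·(cos293°, sin293°) = (0.7815, -1.8410)
|BD| = 4.6028
circle(B,7.00) ∩ circle(D,6.00): a=3.7136, h=5.9337
  candidates: C₊=(1.8117,5.0828) cross=27.312; C₋=(6.5584,-5.7941) cross=-27.312
  mode - wants cross < 0 → take C=(6.5584,-5.7941) (cross=-27.312)
ex = (C−B)/|BC| = (0.8253,-0.5647); ey = (0.5647,0.8253)
P = B + 0.95·ex + 2.89·ey = (3.1975,0.0076)

3.20 0.01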